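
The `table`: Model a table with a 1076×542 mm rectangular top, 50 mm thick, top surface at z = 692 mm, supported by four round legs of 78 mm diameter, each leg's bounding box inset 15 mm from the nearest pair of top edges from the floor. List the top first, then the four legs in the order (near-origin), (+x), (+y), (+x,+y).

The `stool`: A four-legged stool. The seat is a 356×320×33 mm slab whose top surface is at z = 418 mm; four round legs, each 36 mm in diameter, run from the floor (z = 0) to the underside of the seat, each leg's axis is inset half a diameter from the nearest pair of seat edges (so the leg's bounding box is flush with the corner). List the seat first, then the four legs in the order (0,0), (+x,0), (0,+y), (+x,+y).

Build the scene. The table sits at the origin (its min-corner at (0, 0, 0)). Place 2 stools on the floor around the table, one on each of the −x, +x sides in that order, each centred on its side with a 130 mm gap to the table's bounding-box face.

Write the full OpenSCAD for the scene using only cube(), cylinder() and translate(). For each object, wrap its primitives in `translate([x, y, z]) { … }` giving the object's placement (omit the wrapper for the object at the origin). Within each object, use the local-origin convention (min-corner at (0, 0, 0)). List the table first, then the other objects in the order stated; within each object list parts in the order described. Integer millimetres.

translate([0, 0, 642]) cube([1076, 542, 50]);
translate([54, 54, 0]) cylinder(h = 642, r = 39);
translate([1022, 54, 0]) cylinder(h = 642, r = 39);
translate([54, 488, 0]) cylinder(h = 642, r = 39);
translate([1022, 488, 0]) cylinder(h = 642, r = 39);
translate([-486, 111, 0]) {
  translate([0, 0, 385]) cube([356, 320, 33]);
  translate([18, 18, 0]) cylinder(h = 385, r = 18);
  translate([338, 18, 0]) cylinder(h = 385, r = 18);
  translate([18, 302, 0]) cylinder(h = 385, r = 18);
  translate([338, 302, 0]) cylinder(h = 385, r = 18);
}
translate([1206, 111, 0]) {
  translate([0, 0, 385]) cube([356, 320, 33]);
  translate([18, 18, 0]) cylinder(h = 385, r = 18);
  translate([338, 18, 0]) cylinder(h = 385, r = 18);
  translate([18, 302, 0]) cylinder(h = 385, r = 18);
  translate([338, 302, 0]) cylinder(h = 385, r = 18);
}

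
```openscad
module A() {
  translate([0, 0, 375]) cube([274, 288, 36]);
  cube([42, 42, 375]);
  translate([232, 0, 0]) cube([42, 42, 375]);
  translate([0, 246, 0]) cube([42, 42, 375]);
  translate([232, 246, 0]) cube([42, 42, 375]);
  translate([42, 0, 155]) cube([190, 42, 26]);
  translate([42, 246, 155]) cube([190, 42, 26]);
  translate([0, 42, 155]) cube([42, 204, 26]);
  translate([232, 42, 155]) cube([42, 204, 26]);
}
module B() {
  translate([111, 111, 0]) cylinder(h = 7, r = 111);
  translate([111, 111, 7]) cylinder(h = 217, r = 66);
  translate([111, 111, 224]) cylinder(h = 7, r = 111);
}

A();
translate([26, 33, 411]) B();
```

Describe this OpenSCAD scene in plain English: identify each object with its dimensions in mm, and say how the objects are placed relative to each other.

A is a four-legged stool. The seat is 274×288 mm, 36 mm thick, top at z = 411 mm. It stands on four square legs, each 42×42 mm in cross-section, from z = 0 to the seat underside, each flush with a corner of the seat. Four stretchers, 42 mm wide and 26 mm tall, connect adjacent legs with their undersides at z = 155 mm, each running between the inner faces of the legs it joins and aligned with the legs' outer faces on the other axis.

B is a spool: two coaxial disc flanges of radius 111 mm and thickness 7 mm, joined by a core cylinder of radius 66 mm and height 217 mm. The lower flange rests on z = 0 and the three cylinders share a vertical axis.

The spool is on top of the stool, centred.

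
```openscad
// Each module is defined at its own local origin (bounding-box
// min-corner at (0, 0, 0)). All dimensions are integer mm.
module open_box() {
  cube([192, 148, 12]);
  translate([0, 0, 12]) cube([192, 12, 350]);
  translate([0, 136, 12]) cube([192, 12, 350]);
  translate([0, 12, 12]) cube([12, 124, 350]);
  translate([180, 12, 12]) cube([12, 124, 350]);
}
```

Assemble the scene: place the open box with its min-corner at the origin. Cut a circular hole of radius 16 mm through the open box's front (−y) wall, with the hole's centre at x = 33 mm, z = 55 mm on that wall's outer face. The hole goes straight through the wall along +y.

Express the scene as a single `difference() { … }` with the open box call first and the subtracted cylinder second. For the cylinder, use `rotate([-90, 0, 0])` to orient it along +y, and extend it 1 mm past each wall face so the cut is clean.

difference() {
  open_box();
  translate([33, -1, 55]) rotate([-90, 0, 0]) cylinder(h = 14, r = 16);
}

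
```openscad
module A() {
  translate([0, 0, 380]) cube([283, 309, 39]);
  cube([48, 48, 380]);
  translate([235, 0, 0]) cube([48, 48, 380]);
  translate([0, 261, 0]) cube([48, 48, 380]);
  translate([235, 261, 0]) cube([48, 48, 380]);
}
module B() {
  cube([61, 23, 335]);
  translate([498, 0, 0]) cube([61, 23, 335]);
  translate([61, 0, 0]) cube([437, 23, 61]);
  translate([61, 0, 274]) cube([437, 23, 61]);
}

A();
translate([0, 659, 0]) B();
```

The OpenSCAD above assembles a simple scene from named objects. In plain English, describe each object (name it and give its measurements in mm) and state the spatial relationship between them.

A is a simple wooden stool: a rectangular seat 283 mm (x) by 309 mm (y), 39 mm thick, top face at z = 419 mm, on four square legs, each 48×48 mm in cross-section. The legs rest on z = 0, each flush with a corner of the seat.

B is a rectangular picture frame lying in the x–z plane (depth along y). The opening is 437 mm wide (x) by 213 mm tall (z), surrounded by a border 61 mm wide on all four sides. The frame is 23 mm deep and is made of two full-height vertical stiles with two horizontal rails fitted between them.

The picture frame is on the floor beside the stool on its +y side.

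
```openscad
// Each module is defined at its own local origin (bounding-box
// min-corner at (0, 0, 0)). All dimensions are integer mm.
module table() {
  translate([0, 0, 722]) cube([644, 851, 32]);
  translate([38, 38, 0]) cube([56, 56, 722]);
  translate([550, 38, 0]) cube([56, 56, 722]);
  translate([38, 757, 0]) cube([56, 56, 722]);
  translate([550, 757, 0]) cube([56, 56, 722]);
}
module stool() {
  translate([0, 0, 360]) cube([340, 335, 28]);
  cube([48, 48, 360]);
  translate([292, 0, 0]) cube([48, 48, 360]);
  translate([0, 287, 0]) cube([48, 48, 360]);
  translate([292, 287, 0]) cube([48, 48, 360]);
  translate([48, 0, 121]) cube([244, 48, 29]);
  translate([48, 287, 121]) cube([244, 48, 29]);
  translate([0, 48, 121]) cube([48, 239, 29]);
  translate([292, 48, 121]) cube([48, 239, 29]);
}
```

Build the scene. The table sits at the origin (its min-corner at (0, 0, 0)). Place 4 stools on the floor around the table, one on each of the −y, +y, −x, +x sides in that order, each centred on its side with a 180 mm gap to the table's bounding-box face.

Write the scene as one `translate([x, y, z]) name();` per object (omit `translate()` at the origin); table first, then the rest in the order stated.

table();
translate([152, -515, 0]) stool();
translate([152, 1031, 0]) stool();
translate([-520, 258, 0]) stool();
translate([824, 258, 0]) stool();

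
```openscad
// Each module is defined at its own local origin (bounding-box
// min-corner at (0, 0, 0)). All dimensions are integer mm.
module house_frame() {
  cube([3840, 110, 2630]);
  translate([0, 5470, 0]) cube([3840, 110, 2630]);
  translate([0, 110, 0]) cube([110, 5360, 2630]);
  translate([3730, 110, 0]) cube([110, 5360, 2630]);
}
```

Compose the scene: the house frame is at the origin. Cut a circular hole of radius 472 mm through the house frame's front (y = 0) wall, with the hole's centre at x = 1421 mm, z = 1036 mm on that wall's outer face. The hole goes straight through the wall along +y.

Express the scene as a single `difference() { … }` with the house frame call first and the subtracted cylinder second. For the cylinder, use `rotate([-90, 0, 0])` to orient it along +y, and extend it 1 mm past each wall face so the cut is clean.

difference() {
  house_frame();
  translate([1421, -1, 1036]) rotate([-90, 0, 0]) cylinder(h = 112, r = 472);
}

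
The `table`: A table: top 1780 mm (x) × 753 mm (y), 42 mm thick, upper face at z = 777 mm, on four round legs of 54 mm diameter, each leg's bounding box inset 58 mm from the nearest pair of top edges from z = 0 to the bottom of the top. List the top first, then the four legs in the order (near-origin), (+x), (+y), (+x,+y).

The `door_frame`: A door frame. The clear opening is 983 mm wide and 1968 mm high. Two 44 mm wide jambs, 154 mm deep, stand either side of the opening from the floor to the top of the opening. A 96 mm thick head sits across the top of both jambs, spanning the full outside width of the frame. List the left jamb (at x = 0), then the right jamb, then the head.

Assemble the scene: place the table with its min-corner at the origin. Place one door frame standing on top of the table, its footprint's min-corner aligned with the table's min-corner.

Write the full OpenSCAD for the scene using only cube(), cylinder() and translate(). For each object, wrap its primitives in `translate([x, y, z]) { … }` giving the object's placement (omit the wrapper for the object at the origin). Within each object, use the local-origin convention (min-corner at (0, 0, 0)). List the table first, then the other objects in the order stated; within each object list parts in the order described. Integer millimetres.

translate([0, 0, 735]) cube([1780, 753, 42]);
translate([85, 85, 0]) cylinder(h = 735, r = 27);
translate([1695, 85, 0]) cylinder(h = 735, r = 27);
translate([85, 668, 0]) cylinder(h = 735, r = 27);
translate([1695, 668, 0]) cylinder(h = 735, r = 27);
translate([0, 0, 777]) {
  cube([44, 154, 1968]);
  translate([1027, 0, 0]) cube([44, 154, 1968]);
  translate([0, 0, 1968]) cube([1071, 154, 96]);
}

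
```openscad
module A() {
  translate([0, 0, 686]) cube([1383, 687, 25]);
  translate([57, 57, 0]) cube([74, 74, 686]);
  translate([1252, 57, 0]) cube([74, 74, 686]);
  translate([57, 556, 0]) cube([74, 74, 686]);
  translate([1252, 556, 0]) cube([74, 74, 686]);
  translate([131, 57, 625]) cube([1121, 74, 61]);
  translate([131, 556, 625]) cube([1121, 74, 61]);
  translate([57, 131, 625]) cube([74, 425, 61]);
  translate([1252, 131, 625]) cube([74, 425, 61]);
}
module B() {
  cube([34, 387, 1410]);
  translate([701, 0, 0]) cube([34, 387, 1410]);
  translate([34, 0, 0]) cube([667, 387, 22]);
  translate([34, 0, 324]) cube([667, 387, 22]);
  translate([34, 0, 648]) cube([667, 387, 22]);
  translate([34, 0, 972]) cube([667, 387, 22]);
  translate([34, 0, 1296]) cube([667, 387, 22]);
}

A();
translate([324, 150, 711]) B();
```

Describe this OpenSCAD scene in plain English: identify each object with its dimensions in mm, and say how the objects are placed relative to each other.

A is a table: top 1383 mm (x) × 687 mm (y), 25 mm thick, upper face at z = 711 mm, on four 74×74 mm square legs, each inset 57 mm from the nearest pair of top edges, running from z = 0 to the bottom of the top. Four apron rails, 74 mm thick and 61 mm tall, run between adjacent legs with their top edges flush with the underside of the top and their outer faces flush with the legs' outer faces.

B is an open bookshelf. Two side panels, each 34 mm thick, 387 mm deep and 1410 mm tall, stand 735 mm apart (outside-to-outside). Between them sit 5 shelves, each 22 mm thick and 387 mm deep, spanning the full gap between the sides. The bottom shelf rests on the floor (its underside at z = 0) and the clear gap between one shelf's top and the next shelf's underside is 302 mm.

The bookshelf is on top of the table, centred.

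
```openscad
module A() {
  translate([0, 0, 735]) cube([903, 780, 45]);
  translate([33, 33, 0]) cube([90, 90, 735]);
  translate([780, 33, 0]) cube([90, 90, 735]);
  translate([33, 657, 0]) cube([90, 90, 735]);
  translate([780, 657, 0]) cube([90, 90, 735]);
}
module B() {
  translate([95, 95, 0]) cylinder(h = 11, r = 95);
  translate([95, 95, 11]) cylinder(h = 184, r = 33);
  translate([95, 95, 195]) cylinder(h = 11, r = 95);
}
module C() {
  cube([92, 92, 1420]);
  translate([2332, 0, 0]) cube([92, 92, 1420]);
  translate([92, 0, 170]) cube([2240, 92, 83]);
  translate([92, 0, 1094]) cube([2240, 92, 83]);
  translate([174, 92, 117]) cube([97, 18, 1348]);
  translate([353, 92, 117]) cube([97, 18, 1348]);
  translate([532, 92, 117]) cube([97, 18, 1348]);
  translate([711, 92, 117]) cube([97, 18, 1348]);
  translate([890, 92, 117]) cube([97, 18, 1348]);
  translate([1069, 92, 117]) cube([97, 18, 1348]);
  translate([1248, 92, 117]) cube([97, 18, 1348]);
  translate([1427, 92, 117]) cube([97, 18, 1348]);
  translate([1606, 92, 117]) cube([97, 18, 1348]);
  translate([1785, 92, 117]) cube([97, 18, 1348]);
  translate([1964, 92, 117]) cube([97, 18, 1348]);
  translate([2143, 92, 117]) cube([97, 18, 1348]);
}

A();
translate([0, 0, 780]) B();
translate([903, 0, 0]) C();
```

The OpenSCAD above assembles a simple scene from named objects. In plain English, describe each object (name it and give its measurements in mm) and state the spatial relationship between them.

A is a rectangular dining table. The top is 903×780×45 mm with its upper surface at z = 780 mm. It stands on four 90×90 mm square legs, each inset 33 mm from the nearest pair of top edges, running from the floor to the underside of the top.

B is a spool: two coaxial disc flanges of radius 95 mm and thickness 11 mm, joined by a core cylinder of radius 33 mm and height 184 mm. The lower flange rests on z = 0 and the three cylinders share a vertical axis.

C is a fence section. Two 92×92 mm posts, 1420 mm tall, stand on the floor with a clear span of 2240 mm between their inner faces. Two horizontal rails of 92×83 mm section span the gap between the posts with their undersides at z = 170 mm and z = 1094 mm, flush with the posts' −y face. 12 pickets, each 97 mm wide, 18 mm thick and 1348 mm tall, are fixed to the +y face of the rails with their bottoms at z = 117 mm, evenly spaced across the span with equal gaps (rounded down to the nearest mm) at the −x end and between each pair — any rounding remainder accumulates at the +x end.

The spool is on top of the table. The fence section is against the table's +x side, with their −y faces flush.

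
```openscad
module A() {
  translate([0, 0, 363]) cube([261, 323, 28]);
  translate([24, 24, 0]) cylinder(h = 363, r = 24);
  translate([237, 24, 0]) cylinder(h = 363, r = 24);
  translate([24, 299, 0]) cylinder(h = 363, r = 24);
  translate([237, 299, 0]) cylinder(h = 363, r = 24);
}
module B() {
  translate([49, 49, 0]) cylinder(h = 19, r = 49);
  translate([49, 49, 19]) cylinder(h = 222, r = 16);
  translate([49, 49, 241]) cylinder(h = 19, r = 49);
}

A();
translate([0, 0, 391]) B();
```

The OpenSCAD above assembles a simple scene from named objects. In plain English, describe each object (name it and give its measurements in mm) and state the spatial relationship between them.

A is a four-legged stool. The seat is a 261×323×28 mm slab whose top surface is at z = 391 mm; four round legs, each 48 mm in diameter, run from the floor (z = 0) to the underside of the seat, each leg's axis is inset half a diameter from the nearest pair of seat edges (so the leg's bounding box is flush with the corner).

B is a spool: two coaxial disc flanges of radius 49 mm and thickness 19 mm, joined by a core cylinder of radius 16 mm and height 222 mm. The lower flange rests on z = 0 and the three cylinders share a vertical axis.

The spool is on top of the stool.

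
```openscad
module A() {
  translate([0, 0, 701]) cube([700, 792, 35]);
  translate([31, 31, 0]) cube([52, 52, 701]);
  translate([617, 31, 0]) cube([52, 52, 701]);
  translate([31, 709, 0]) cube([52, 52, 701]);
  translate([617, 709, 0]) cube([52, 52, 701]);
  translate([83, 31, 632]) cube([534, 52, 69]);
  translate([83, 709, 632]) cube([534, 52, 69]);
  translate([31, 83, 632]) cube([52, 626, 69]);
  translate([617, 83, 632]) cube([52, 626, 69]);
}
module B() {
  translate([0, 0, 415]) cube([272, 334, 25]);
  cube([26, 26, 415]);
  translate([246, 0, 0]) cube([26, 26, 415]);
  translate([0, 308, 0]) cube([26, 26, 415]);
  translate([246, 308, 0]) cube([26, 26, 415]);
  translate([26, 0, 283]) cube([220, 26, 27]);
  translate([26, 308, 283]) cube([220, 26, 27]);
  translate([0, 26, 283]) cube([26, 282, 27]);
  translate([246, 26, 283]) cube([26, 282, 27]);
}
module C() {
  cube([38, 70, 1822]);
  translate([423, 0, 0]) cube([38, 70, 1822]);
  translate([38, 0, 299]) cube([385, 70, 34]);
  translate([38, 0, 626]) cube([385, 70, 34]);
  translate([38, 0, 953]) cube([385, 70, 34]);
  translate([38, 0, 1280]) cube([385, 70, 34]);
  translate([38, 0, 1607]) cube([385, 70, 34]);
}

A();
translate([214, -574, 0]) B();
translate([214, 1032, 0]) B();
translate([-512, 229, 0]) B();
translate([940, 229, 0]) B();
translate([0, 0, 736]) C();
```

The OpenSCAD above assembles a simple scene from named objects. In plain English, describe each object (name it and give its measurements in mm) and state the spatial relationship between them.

A is a table with a 700×792 mm rectangular top, 35 mm thick, top surface at z = 736 mm, supported by four 52×52 mm square legs, each inset 31 mm from the nearest pair of top edges, running from the floor. Four apron rails, 52 mm thick and 69 mm tall, run between adjacent legs with their top edges flush with the underside of the top and their outer faces flush with the legs' outer faces.

B is a four-legged stool. The seat is 272×334 mm, 25 mm thick, top at z = 440 mm. It stands on four square legs, each 26×26 mm in cross-section, from z = 0 to the seat underside, each flush with a corner of the seat. Four stretchers, 26 mm wide and 27 mm tall, connect adjacent legs with their undersides at z = 283 mm, each running between the inner faces of the legs it joins and aligned with the legs' outer faces on the other axis.

C is a straight ladder. Two 38×70 mm vertical rails, 1822 mm tall, stand 461 mm apart (outside-to-outside) with their front faces coplanar on the −y side. 5 rungs, each 70 mm deep and 34 mm tall, span between the inner faces of the rails, front faces flush with the rails. The lowest rung's underside is at z = 299 mm and rungs are spaced 327 mm apart (underside to underside).

Four stools sit around the table at the −y, +y, −x, +x sides. The ladder is on top of the table.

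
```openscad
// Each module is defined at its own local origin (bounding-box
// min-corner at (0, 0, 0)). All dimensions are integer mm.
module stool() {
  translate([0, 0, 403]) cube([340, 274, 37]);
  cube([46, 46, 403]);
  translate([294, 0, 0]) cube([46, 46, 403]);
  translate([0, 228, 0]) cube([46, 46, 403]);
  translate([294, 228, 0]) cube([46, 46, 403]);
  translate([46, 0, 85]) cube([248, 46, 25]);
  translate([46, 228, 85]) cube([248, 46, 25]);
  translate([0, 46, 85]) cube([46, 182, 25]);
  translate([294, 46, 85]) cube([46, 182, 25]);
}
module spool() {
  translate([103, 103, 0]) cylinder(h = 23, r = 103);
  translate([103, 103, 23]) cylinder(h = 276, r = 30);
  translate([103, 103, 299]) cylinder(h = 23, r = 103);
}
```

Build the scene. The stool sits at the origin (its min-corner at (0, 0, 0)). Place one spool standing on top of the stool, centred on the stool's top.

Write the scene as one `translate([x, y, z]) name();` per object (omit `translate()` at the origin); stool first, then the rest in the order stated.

stool();
translate([67, 34, 440]) spool();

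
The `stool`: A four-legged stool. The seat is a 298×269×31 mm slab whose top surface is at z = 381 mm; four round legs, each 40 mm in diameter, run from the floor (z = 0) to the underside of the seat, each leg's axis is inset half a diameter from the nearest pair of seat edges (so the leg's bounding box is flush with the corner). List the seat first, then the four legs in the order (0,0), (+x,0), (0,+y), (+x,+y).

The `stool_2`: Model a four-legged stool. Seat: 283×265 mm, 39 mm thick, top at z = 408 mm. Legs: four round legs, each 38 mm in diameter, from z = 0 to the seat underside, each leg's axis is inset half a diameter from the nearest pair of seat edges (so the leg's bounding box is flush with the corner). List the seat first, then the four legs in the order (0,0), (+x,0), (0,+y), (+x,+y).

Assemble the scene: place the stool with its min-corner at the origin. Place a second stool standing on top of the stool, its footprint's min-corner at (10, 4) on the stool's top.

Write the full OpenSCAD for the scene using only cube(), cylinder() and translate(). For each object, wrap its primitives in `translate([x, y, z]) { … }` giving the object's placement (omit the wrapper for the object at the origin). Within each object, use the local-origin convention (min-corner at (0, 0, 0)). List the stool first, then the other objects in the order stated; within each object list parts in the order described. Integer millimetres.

translate([0, 0, 350]) cube([298, 269, 31]);
translate([20, 20, 0]) cylinder(h = 350, r = 20);
translate([278, 20, 0]) cylinder(h = 350, r = 20);
translate([20, 249, 0]) cylinder(h = 350, r = 20);
translate([278, 249, 0]) cylinder(h = 350, r = 20);
translate([10, 4, 381]) {
  translate([0, 0, 369]) cube([283, 265, 39]);
  translate([19, 19, 0]) cylinder(h = 369, r = 19);
  translate([264, 19, 0]) cylinder(h = 369, r = 19);
  translate([19, 246, 0]) cylinder(h = 369, r = 19);
  translate([264, 246, 0]) cylinder(h = 369, r = 19);
}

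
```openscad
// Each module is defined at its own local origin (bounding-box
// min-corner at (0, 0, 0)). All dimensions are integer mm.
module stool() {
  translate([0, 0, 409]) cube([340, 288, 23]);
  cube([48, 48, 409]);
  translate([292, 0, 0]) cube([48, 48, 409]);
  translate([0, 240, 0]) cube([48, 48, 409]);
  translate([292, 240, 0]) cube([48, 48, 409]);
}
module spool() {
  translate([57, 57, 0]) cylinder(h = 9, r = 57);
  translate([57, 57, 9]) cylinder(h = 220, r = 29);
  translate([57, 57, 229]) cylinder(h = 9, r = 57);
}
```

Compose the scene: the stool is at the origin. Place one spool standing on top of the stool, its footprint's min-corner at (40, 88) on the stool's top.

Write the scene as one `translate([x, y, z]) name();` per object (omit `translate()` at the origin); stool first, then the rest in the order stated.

stool();
translate([40, 88, 432]) spool();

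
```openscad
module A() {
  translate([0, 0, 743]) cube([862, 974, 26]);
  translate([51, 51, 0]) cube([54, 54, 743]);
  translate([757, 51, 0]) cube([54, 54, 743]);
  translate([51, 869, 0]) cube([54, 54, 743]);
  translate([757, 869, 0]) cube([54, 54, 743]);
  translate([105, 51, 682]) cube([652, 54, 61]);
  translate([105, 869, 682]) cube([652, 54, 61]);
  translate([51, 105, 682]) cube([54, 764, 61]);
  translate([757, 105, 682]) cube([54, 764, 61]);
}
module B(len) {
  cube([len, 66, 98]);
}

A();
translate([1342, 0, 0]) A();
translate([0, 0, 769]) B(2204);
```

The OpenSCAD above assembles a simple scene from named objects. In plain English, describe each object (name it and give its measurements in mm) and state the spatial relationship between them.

A is a table: top 862 mm (x) × 974 mm (y), 26 mm thick, upper face at z = 769 mm, on four 54×54 mm square legs, each inset 51 mm from the nearest pair of top edges, running from z = 0 to the bottom of the top. Four apron rails, 54 mm thick and 61 mm tall, run between adjacent legs with their top edges flush with the underside of the top and their outer faces flush with the legs' outer faces.

B is a rectangular beam 2204 mm long (x), 66 mm deep (y), 98 mm thick (z).

The beam spans the tops of two tables placed 480 mm apart, resting at z = 769 mm.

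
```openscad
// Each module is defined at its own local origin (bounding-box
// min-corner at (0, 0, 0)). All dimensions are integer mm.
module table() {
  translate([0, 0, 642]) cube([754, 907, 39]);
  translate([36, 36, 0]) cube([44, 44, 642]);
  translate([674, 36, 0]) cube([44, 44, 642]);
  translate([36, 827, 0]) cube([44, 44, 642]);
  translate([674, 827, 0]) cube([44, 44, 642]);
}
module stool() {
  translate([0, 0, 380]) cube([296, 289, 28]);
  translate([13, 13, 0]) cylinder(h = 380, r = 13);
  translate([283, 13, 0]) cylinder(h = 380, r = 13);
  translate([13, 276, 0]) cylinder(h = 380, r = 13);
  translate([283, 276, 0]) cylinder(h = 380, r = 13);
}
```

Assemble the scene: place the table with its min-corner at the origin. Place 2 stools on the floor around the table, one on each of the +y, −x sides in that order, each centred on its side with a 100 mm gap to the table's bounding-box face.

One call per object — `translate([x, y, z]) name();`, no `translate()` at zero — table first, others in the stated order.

table();
translate([229, 1007, 0]) stool();
translate([-396, 309, 0]) stool();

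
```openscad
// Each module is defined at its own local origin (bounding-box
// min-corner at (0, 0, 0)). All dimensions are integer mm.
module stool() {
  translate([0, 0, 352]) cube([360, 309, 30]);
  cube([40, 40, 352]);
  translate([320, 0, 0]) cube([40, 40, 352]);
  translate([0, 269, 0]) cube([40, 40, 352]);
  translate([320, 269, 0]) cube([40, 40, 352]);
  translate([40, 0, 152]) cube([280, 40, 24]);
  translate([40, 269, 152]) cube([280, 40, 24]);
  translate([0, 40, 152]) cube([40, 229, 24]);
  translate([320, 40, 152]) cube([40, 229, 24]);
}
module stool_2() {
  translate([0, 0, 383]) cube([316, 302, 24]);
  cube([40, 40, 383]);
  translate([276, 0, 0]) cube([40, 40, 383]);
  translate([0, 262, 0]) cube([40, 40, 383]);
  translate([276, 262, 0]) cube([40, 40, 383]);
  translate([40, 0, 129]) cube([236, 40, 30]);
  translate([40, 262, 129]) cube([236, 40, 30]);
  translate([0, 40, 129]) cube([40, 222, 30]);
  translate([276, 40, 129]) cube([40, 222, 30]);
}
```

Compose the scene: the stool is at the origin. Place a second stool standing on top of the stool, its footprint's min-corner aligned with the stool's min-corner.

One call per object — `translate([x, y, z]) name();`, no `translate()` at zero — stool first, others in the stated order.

stool();
translate([0, 0, 382]) stool_2();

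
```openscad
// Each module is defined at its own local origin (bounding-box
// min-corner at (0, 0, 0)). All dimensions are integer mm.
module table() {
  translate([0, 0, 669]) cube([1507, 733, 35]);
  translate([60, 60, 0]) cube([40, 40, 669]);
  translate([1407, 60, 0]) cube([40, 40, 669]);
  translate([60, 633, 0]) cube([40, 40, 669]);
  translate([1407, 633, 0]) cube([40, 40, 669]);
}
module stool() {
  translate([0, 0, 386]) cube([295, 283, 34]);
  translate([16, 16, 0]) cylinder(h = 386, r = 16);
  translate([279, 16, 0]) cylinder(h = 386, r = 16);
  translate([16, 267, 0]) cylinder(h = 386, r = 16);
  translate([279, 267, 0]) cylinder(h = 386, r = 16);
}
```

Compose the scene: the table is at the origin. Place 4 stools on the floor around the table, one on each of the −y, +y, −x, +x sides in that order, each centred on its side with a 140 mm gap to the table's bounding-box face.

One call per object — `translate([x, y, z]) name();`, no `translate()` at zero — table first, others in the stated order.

table();
translate([606, -423, 0]) stool();
translate([606, 873, 0]) stool();
translate([-435, 225, 0]) stool();
translate([1647, 225, 0]) stool();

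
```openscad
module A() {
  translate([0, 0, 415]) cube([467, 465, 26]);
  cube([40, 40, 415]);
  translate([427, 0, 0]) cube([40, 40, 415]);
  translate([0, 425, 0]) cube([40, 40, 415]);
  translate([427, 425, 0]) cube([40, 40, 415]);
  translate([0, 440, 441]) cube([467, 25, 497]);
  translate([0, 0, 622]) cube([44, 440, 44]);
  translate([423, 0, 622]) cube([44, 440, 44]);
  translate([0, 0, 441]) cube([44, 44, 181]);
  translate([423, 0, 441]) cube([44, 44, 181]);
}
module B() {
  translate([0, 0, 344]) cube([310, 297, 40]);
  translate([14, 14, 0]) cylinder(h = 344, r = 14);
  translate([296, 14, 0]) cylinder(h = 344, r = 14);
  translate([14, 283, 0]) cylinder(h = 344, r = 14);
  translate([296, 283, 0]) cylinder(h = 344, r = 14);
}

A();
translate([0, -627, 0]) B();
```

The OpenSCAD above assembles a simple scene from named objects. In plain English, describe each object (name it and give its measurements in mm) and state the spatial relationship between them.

A is a chair. The seat is a 467×465×26 mm slab with its top at z = 441 mm, on four 40×40 mm corner legs (flush with the seat edges, standing on z = 0). A flat backrest 25 mm thick, 497 mm tall, spans the full seat width and rises from the seat top along its +y edge, rear face flush with the rear of the seat. Two armrests of 44×44 mm section run along each side from the seat's front edge to the front of the backrest, top faces 225 mm above the seat top and outer faces flush with the seat's x-edges; a 44×44 mm post under the front of each armrest stands on the seat at the front corner.

B is a four-legged stool. The seat is a 310×297×40 mm slab whose top surface is at z = 384 mm; four round legs, each 28 mm in diameter, run from the floor (z = 0) to the underside of the seat, each leg's axis is inset half a diameter from the nearest pair of seat edges (so the leg's bounding box is flush with the corner).

The stool is on the floor beside the chair on its −y side.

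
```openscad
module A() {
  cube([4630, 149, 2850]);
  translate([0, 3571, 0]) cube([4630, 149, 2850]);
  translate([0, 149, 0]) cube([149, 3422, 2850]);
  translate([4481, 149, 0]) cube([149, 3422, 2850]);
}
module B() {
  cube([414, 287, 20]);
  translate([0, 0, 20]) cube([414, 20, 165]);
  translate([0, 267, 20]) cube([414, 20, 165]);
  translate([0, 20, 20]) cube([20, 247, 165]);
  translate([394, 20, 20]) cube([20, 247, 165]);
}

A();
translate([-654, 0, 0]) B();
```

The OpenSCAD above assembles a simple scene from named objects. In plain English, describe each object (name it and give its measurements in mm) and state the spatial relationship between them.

A is a box-shaped house frame (walls only): outside footprint 4630×3720 mm, wall height 2850 mm, wall thickness 149 mm. The two y-facing walls run the full x-width; the two x-facing walls fit between the inner faces of the y-facing walls.

B is an open storage box with external size 414×287×185 mm and wall thickness 20 mm (the base is also 20 mm thick). The base covers the whole footprint; the four walls stand on the base, with the y-facing walls full-width and the x-facing walls fitting between their inner faces.

The open box is on the floor beside the house frame on its −x side.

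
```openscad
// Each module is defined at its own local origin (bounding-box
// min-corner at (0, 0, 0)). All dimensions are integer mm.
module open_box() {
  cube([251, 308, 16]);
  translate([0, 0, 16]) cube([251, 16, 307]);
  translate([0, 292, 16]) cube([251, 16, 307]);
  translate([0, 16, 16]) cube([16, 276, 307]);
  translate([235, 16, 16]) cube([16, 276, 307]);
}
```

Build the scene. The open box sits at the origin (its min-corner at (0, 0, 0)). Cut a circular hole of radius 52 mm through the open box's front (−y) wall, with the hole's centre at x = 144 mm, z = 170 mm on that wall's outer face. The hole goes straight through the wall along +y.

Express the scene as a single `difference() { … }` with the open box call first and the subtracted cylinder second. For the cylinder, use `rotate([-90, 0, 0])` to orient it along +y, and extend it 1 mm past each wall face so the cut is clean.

difference() {
  open_box();
  translate([144, -1, 170]) rotate([-90, 0, 0]) cylinder(h = 18, r = 52);
}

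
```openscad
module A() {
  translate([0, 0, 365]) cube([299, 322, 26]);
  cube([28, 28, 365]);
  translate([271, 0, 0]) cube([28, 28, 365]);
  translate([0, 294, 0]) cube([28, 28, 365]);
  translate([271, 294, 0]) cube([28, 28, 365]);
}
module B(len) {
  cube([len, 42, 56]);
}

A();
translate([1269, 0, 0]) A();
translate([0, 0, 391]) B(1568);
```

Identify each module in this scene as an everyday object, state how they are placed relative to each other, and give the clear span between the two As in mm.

Second stool starts at x = 1269; first ends at x = 299; clear span = 1269 − 299 = 970 mm.

A is a stool. B is a beam. A beam spans the tops of two stools. The clear span between the two stools is 970 mm.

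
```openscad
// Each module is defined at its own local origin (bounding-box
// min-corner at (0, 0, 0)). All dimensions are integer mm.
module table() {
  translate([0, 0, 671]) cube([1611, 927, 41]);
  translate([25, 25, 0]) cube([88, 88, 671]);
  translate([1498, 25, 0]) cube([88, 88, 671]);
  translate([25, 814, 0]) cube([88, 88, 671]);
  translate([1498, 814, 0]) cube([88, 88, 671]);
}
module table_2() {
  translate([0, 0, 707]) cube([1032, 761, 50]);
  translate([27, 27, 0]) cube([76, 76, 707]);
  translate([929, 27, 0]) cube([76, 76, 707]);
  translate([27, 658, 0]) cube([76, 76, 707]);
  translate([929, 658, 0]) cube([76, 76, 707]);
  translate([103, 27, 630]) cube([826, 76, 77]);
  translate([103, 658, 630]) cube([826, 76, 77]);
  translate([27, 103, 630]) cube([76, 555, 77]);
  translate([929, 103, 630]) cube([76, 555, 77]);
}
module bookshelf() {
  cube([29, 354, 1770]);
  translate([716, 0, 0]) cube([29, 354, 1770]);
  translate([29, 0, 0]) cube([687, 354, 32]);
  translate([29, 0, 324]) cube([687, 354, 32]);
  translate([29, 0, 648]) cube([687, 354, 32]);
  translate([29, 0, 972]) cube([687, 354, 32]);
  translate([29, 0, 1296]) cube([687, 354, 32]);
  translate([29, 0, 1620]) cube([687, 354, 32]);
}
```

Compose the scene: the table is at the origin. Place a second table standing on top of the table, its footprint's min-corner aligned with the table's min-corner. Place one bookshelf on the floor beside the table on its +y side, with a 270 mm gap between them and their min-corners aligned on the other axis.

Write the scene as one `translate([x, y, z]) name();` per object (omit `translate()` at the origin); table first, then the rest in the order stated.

table();
translate([0, 0, 712]) table_2();
translate([0, 1197, 0]) bookshelf();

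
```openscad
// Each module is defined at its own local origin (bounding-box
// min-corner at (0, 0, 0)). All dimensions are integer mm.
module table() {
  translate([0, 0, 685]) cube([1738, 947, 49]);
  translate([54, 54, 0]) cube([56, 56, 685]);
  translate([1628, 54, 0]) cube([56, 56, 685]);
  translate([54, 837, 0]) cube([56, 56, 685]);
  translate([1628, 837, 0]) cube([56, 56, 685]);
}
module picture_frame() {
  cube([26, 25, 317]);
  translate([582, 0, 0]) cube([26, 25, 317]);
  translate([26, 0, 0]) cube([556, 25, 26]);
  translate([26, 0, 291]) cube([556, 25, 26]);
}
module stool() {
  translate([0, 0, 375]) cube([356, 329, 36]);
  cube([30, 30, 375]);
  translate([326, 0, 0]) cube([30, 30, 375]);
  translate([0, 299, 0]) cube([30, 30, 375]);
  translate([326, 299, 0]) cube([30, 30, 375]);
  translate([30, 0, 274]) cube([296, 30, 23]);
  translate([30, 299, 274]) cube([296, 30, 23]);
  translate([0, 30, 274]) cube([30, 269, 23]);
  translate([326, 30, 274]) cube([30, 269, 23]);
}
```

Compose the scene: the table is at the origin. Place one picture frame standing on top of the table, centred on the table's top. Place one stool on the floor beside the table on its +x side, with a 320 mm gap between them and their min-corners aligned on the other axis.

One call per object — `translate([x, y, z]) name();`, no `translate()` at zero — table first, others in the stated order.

table();
translate([565, 461, 734]) picture_frame();
translate([2058, 0, 0]) stool();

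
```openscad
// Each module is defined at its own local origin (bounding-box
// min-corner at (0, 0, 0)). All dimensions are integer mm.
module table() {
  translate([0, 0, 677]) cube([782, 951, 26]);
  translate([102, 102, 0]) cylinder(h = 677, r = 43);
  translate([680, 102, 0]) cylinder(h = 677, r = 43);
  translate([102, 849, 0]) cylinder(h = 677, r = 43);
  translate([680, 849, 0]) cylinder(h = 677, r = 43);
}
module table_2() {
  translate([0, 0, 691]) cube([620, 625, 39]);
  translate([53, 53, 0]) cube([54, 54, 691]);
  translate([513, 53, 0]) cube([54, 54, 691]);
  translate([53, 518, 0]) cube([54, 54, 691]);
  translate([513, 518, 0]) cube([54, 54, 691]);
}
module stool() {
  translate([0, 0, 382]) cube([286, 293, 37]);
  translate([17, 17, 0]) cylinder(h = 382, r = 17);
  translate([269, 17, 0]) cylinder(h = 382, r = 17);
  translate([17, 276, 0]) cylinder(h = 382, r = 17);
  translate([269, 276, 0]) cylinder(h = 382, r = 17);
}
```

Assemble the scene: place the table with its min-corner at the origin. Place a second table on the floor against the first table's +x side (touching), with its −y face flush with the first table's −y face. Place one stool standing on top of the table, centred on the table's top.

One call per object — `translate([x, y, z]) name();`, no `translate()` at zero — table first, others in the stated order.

table();
translate([782, 0, 0]) table_2();
translate([248, 329, 703]) stool();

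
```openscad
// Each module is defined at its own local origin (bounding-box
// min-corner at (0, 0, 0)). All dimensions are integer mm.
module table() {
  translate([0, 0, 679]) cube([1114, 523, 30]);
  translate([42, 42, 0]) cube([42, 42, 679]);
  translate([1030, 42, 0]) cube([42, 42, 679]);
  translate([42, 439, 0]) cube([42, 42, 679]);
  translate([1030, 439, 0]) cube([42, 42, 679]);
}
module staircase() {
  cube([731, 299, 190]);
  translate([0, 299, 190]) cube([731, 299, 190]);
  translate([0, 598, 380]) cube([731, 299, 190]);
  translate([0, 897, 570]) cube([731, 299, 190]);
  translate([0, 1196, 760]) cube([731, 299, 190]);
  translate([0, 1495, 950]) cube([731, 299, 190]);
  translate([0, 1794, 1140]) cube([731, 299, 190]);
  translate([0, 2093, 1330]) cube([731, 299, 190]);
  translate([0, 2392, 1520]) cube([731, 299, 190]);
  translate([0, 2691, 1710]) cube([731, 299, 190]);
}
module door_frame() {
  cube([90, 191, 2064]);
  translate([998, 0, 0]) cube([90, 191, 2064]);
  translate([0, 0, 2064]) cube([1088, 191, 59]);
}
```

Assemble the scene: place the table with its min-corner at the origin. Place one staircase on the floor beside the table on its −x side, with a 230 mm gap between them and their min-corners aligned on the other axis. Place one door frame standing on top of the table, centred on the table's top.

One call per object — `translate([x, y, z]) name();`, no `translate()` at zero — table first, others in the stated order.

table();
translate([-961, 0, 0]) staircase();
translate([13, 166, 709]) door_frame();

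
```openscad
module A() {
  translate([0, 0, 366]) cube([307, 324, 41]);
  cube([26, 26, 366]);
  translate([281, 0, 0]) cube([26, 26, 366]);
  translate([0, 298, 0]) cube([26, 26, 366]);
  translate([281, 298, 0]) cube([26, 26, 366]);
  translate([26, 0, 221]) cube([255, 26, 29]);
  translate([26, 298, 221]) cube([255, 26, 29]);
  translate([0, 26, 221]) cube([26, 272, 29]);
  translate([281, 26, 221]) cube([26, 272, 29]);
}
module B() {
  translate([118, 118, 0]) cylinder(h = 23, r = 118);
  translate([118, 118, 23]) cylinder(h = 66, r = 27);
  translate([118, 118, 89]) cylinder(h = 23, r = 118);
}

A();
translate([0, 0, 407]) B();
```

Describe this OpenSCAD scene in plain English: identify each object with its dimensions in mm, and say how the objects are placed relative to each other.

A is a four-legged stool. The seat is a 307×324×41 mm slab whose top surface is at z = 407 mm; four square legs, each 26×26 mm in cross-section, run from the floor (z = 0) to the underside of the seat, each flush with a corner of the seat. Four stretchers, 26 mm wide and 29 mm tall, connect adjacent legs with their undersides at z = 221 mm, each running between the inner faces of the legs it joins and aligned with the legs' outer faces on the other axis.

B is a spool: two coaxial disc flanges of radius 118 mm and thickness 23 mm, joined by a core cylinder of radius 27 mm and height 66 mm. The lower flange rests on z = 0 and the three cylinders share a vertical axis.

The spool is on top of the stool.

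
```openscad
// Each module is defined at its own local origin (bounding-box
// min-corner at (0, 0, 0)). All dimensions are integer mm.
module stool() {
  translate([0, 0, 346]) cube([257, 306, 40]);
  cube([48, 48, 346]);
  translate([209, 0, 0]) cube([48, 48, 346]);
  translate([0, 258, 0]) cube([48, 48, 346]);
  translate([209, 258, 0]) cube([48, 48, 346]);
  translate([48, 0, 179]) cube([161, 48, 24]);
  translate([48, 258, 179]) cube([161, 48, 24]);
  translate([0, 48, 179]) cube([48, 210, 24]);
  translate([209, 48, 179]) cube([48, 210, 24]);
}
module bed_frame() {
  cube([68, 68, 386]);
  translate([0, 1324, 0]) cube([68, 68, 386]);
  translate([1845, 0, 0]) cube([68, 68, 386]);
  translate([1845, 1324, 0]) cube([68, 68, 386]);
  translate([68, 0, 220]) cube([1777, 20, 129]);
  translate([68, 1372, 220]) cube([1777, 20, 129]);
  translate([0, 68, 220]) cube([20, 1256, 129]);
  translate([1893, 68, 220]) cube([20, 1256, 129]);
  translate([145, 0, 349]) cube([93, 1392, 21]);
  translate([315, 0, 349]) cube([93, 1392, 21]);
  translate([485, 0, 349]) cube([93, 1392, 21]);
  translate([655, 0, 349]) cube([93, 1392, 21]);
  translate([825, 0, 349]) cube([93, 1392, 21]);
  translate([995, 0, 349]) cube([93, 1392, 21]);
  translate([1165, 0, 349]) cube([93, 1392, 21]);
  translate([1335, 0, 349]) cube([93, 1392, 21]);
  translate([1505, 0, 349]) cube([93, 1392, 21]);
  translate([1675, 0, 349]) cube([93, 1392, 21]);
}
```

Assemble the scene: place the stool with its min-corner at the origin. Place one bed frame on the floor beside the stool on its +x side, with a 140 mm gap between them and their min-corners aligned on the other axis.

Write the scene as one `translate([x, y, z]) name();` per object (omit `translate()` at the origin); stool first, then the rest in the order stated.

stool();
translate([397, 0, 0]) bed_frame();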